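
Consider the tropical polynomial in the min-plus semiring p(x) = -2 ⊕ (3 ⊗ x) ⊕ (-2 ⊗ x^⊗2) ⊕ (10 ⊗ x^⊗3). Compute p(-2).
p(-2) = -6

A tropical monomial a ⊗ x^⊗i evaluates to a + i · x. Evaluating each term at x = -2:
  Term 0 contributes -2 + 0 · -2 = -2
  Term 1 contributes 3 + 1 · -2 = 1
  Term 2 contributes -2 + 2 · -2 = -6
  Term 3 contributes 10 + 3 · -2 = 4
p(-2) = ⊕ of these = min[-2, 1, -6, 4] = -6.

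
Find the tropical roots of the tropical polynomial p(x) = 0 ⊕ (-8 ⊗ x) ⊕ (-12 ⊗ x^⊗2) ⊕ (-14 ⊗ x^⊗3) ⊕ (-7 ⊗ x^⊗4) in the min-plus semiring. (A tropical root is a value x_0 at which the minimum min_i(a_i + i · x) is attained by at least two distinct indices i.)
Roots: {-7, 2, 4, 8}

Each tropical root is a break point of the lower envelope of the lines y = a_i + i · x (there are 5 lines, with slopes 0, 1, ..., 4). Only the lines that attain the minimum somewhere contribute to roots; other lines are dominated. Here the surviving (envelope) indices are i = 4, i = 3, i = 2, i = 1, i = 0.
Intersections between consecutive envelope lines give the roots: for adjacent envelope indices i < j the intersection is x = (a_i − a_j) / (j − i). Reading off the sorted break points: {-7, 2, 4, 8}.
Verification: at each break x_0, at least two indices attain the minimum of min_i(a_i + i · x_0).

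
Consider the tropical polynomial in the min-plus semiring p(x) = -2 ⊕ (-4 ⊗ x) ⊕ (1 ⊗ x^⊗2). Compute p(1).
p(1) = -3

A tropical monomial a ⊗ x^⊗i evaluates to a + i · x. Evaluating each term at x = 1:
  Term 0 contributes -2 + 0 · 1 = -2
  Term 1 contributes -4 + 1 · 1 = -3
  Term 2 contributes 1 + 2 · 1 = 3
p(1) = ⊕ of these = min[-2, -3, 3] = -3.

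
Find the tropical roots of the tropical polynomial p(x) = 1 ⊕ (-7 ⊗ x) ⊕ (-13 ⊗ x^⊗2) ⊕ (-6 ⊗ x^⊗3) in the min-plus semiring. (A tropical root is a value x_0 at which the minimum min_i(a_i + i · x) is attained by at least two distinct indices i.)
Roots: {-7, 6, 8}

Each tropical root is a break point of the lower envelope of the lines y = a_i + i · x (there are 4 lines, with slopes 0, 1, ..., 3). Only the lines that attain the minimum somewhere contribute to roots; other lines are dominated. Here the surviving (envelope) indices are i = 3, i = 2, i = 1, i = 0.
Intersections between consecutive envelope lines give the roots: for adjacent envelope indices i < j the intersection is x = (a_i − a_j) / (j − i). Reading off the sorted break points: {-7, 6, 8}.
Verification: at each break x_0, at least two indices attain the minimum of min_i(a_i + i · x_0).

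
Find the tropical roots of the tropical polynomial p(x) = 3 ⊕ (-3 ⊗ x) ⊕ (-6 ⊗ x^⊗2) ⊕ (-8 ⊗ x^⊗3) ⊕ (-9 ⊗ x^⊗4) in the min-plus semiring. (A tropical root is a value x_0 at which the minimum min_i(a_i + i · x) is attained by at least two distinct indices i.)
Roots: {1, 2, 3, 6}

Each tropical root is a break point of the lower envelope of the lines y = a_i + i · x (there are 5 lines, with slopes 0, 1, ..., 4). Only the lines that attain the minimum somewhere contribute to roots; other lines are dominated. Here the surviving (envelope) indices are i = 4, i = 3, i = 2, i = 1, i = 0.
Intersections between consecutive envelope lines give the roots: for adjacent envelope indices i < j the intersection is x = (a_i − a_j) / (j − i). Reading off the sorted break points: {1, 2, 3, 6}.
Verification: at each break x_0, at least two indices attain the minimum of min_i(a_i + i · x_0).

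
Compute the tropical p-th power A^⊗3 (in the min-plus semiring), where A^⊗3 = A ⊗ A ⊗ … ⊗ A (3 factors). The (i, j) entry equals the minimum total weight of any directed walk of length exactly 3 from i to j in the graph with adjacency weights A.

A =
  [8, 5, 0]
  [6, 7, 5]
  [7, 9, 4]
A^⊗3 =
  [11, 12, 7]
  [13, 15, 10]
  [14, 16, 11]

Each entry (A^⊗3)_ij equals the minimum over all length-3 walks i = v_0 → v_1 → … → v_3 = j of Σ_t A[v_t][v_{t+1}]. For example, for (i, j) = (0, 2) we minimise over 9 possible intermediate vertex sequences; the minimum is 7, attained along the walk 0 → 2 → 0 → 2.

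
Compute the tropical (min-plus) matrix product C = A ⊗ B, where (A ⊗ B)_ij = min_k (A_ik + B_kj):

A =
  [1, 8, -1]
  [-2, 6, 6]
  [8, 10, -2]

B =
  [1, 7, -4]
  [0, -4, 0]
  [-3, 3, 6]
A ⊗ B =
  [-4, 2, -3]
  [-1, 2, -6]
  [-5, 1, 4]

Apply the min-plus product entry-by-entry:
  C[0][0] = min over k of (A[0][0] + B[0][0] = 1 + 1 = 2, A[0][1] + B[1][0] = 8 + 0 = 8, A[0][2] + B[2][0] = -1 + -3 = -4) = -4 (attained at k = 2)
  C[0][1] = min over k of (A[0][0] + B[0][1] = 1 + 7 = 8, A[0][1] + B[1][1] = 8 + -4 = 4, A[0][2] + B[2][1] = -1 + 3 = 2) = 2 (attained at k = 2)
  C[0][2] = min over k of (A[0][0] + B[0][2] = 1 + -4 = -3, A[0][1] + B[1][2] = 8 + 0 = 8, A[0][2] + B[2][2] = -1 + 6 = 5) = -3 (attained at k = 0)
  C[1][0] = min over k of (A[1][0] + B[0][0] = -2 + 1 = -1, A[1][1] + B[1][0] = 6 + 0 = 6, A[1][2] + B[2][0] = 6 + -3 = 3) = -1 (attained at k = 0)
  C[1][1] = min over k of (A[1][0] + B[0][1] = -2 + 7 = 5, A[1][1] + B[1][1] = 6 + -4 = 2, A[1][2] + B[2][1] = 6 + 3 = 9) = 2 (attained at k = 1)
  C[1][2] = min over k of (A[1][0] + B[0][2] = -2 + -4 = -6, A[1][1] + B[1][2] = 6 + 0 = 6, A[1][2] + B[2][2] = 6 + 6 = 12) = -6 (attained at k = 0)
  C[2][0] = min over k of (A[2][0] + B[0][0] = 8 + 1 = 9, A[2][1] + B[1][0] = 10 + 0 = 10, A[2][2] + B[2][0] = -2 + -3 = -5) = -5 (attained at k = 2)
  C[2][1] = min over k of (A[2][0] + B[0][1] = 8 + 7 = 15, A[2][1] + B[1][1] = 10 + -4 = 6, A[2][2] + B[2][1] = -2 + 3 = 1) = 1 (attained at k = 2)
  C[2][2] = min over k of (A[2][0] + B[0][2] = 8 + -4 = 4, A[2][1] + B[1][2] = 10 + 0 = 10, A[2][2] + B[2][2] = -2 + 6 = 4) = 4 (attained at k = 0)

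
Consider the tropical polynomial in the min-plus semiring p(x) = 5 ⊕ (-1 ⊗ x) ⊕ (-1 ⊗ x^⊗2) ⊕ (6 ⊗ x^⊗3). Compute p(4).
p(4) = 3

A tropical monomial a ⊗ x^⊗i evaluates to a + i · x. Evaluating each term at x = 4:
  Term 0 contributes 5 + 0 · 4 = 5
  Term 1 contributes -1 + 1 · 4 = 3
  Term 2 contributes -1 + 2 · 4 = 7
  Term 3 contributes 6 + 3 · 4 = 18
p(4) = ⊕ of these = min[5, 3, 7, 18] = 3.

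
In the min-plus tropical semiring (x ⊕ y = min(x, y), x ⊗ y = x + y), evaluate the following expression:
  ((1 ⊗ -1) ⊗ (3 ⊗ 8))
((1 ⊗ -1) ⊗ (3 ⊗ 8)) = 11

Expand innermost to outermost. Recall ⊕ takes the minimum of its arguments and ⊗ takes their sum. Working out the expression ((1 ⊗ -1) ⊗ (3 ⊗ 8)) gives 11.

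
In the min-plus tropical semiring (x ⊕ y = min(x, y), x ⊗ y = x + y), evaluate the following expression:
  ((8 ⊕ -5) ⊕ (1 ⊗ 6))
((8 ⊕ -5) ⊕ (1 ⊗ 6)) = -5

Expand innermost to outermost. Recall ⊕ takes the minimum of its arguments and ⊗ takes their sum. Working out the expression ((8 ⊕ -5) ⊕ (1 ⊗ 6)) gives -5.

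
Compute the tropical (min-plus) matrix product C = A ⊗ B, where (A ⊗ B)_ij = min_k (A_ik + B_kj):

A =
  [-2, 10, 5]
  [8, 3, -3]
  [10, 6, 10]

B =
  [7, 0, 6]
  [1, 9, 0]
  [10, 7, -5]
A ⊗ B =
  [5, -2, 0]
  [4, 4, -8]
  [7, 10, 5]

Apply the min-plus product entry-by-entry:
  C[0][0] = min over k of (A[0][0] + B[0][0] = -2 + 7 = 5, A[0][1] + B[1][0] = 10 + 1 = 11, A[0][2] + B[2][0] = 5 + 10 = 15) = 5 (attained at k = 0)
  C[0][1] = min over k of (A[0][0] + B[0][1] = -2 + 0 = -2, A[0][1] + B[1][1] = 10 + 9 = 19, A[0][2] + B[2][1] = 5 + 7 = 12) = -2 (attained at k = 0)
  C[0][2] = min over k of (A[0][0] + B[0][2] = -2 + 6 = 4, A[0][1] + B[1][2] = 10 + 0 = 10, A[0][2] + B[2][2] = 5 + -5 = 0) = 0 (attained at k = 2)
  C[1][0] = min over k of (A[1][0] + B[0][0] = 8 + 7 = 15, A[1][1] + B[1][0] = 3 + 1 = 4, A[1][2] + B[2][0] = -3 + 10 = 7) = 4 (attained at k = 1)
  C[1][1] = min over k of (A[1][0] + B[0][1] = 8 + 0 = 8, A[1][1] + B[1][1] = 3 + 9 = 12, A[1][2] + B[2][1] = -3 + 7 = 4) = 4 (attained at k = 2)
  C[1][2] = min over k of (A[1][0] + B[0][2] = 8 + 6 = 14, A[1][1] + B[1][2] = 3 + 0 = 3, A[1][2] + B[2][2] = -3 + -5 = -8) = -8 (attained at k = 2)
  C[2][0] = min over k of (A[2][0] + B[0][0] = 10 + 7 = 17, A[2][1] + B[1][0] = 6 + 1 = 7, A[2][2] + B[2][0] = 10 + 10 = 20) = 7 (attained at k = 1)
  C[2][1] = min over k of (A[2][0] + B[0][1] = 10 + 0 = 10, A[2][1] + B[1][1] = 6 + 9 = 15, A[2][2] + B[2][1] = 10 + 7 = 17) = 10 (attained at k = 0)
  C[2][2] = min over k of (A[2][0] + B[0][2] = 10 + 6 = 16, A[2][1] + B[1][2] = 6 + 0 = 6, A[2][2] + B[2][2] = 10 + -5 = 5) = 5 (attained at k = 2)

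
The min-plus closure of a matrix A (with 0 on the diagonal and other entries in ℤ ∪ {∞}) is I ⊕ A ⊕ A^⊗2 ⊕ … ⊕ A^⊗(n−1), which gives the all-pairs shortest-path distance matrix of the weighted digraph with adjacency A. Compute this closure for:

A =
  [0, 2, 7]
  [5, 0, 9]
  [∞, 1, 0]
Closure =
  [0, 2, 7]
  [5, 0, 9]
  [6, 1, 0]

This is the Floyd-Warshall all-pairs shortest-path computation. For each intermediate vertex k = 0, 1, …, 2, update dist[i][j] ← min(dist[i][j], dist[i][k] + dist[k][j]). The final matrix gives, for each (i, j), the minimum total weight of any directed path from i to j (possibly empty when i = j).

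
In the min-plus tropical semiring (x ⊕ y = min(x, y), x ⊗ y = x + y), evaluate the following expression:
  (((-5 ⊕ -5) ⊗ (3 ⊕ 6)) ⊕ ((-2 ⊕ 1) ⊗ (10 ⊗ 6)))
(((-5 ⊕ -5) ⊗ (3 ⊕ 6)) ⊕ ((-2 ⊕ 1) ⊗ (10 ⊗ 6))) = -2

Expand innermost to outermost. Recall ⊕ takes the minimum of its arguments and ⊗ takes their sum. Working out the expression (((-5 ⊕ -5) ⊗ (3 ⊕ 6)) ⊕ ((-2 ⊕ 1) ⊗ (10 ⊗ 6))) gives -2.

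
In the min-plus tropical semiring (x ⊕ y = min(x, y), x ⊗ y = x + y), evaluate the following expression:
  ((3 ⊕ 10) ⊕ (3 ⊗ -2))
((3 ⊕ 10) ⊕ (3 ⊗ -2)) = 1

Expand innermost to outermost. Recall ⊕ takes the minimum of its arguments and ⊗ takes their sum. Working out the expression ((3 ⊕ 10) ⊕ (3 ⊗ -2)) gives 1.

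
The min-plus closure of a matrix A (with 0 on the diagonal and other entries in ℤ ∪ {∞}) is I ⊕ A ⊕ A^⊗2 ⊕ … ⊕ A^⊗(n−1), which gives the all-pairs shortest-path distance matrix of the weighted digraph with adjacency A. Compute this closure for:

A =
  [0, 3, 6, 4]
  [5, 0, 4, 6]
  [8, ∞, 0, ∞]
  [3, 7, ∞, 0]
Closure =
  [0, 3, 6, 4]
  [5, 0, 4, 6]
  [8, 11, 0, 12]
  [3, 6, 9, 0]

This is the Floyd-Warshall all-pairs shortest-path computation. For each intermediate vertex k = 0, 1, …, 3, update dist[i][j] ← min(dist[i][j], dist[i][k] + dist[k][j]). The final matrix gives, for each (i, j), the minimum total weight of any directed path from i to j (possibly empty when i = j).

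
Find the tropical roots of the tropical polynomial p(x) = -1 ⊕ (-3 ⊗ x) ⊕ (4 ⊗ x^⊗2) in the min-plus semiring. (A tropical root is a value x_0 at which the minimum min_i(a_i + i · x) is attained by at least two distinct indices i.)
Roots: {-7, 2}

Each tropical root is a break point of the lower envelope of the lines y = a_i + i · x (there are 3 lines, with slopes 0, 1, ..., 2). Only the lines that attain the minimum somewhere contribute to roots; other lines are dominated. Here the surviving (envelope) indices are i = 2, i = 1, i = 0.
Intersections between consecutive envelope lines give the roots: for adjacent envelope indices i < j the intersection is x = (a_i − a_j) / (j − i). Reading off the sorted break points: {-7, 2}.
Verification: at each break x_0, at least two indices attain the minimum of min_i(a_i + i · x_0).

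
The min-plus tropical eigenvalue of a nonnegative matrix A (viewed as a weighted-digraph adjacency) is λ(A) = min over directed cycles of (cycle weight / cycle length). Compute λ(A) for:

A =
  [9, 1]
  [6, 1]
λ(A) = 1

Enumerate directed cycles and compute their means (weight / length). Sample:
  cycle 0 → 0: weight = 9, length = 1, mean = 9/1 ≈ 9.000
  cycle 1 → 1: weight = 1, length = 1, mean = 1/1 ≈ 1.000
  cycle 0 → 1 → 0: weight = 7, length = 2, mean = 7/2 ≈ 3.500
  cycle 1 → 0 → 1: weight = 7, length = 2, mean = 7/2 ≈ 3.500
Minimum mean = 1.000, attained e.g. along the cycle 1 → 1 with weight 1 and length 1. So λ(A) = 1/1 = 1.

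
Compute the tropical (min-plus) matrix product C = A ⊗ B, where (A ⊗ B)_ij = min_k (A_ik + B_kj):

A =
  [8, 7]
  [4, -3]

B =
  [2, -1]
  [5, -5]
A ⊗ B =
  [10, 2]
  [2, -8]

Apply the min-plus product entry-by-entry:
  C[0][0] = min over k of (A[0][0] + B[0][0] = 8 + 2 = 10, A[0][1] + B[1][0] = 7 + 5 = 12) = 10 (attained at k = 0)
  C[0][1] = min over k of (A[0][0] + B[0][1] = 8 + -1 = 7, A[0][1] + B[1][1] = 7 + -5 = 2) = 2 (attained at k = 1)
  C[1][0] = min over k of (A[1][0] + B[0][0] = 4 + 2 = 6, A[1][1] + B[1][0] = -3 + 5 = 2) = 2 (attained at k = 1)
  C[1][1] = min over k of (A[1][0] + B[0][1] = 4 + -1 = 3, A[1][1] + B[1][1] = -3 + -5 = -8) = -8 (attained at k = 1)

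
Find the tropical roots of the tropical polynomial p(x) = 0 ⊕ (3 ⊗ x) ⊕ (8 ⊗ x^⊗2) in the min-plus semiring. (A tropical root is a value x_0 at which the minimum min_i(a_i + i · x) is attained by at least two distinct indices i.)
Roots: {-5, -3}

Each tropical root is a break point of the lower envelope of the lines y = a_i + i · x (there are 3 lines, with slopes 0, 1, ..., 2). Only the lines that attain the minimum somewhere contribute to roots; other lines are dominated. Here the surviving (envelope) indices are i = 2, i = 1, i = 0.
Intersections between consecutive envelope lines give the roots: for adjacent envelope indices i < j the intersection is x = (a_i − a_j) / (j − i). Reading off the sorted break points: {-5, -3}.
Verification: at each break x_0, at least two indices attain the minimum of min_i(a_i + i · x_0).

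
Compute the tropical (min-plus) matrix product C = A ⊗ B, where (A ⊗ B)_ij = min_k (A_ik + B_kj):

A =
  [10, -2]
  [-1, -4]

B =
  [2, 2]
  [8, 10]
A ⊗ B =
  [6, 8]
  [1, 1]

Apply the min-plus product entry-by-entry:
  C[0][0] = min over k of (A[0][0] + B[0][0] = 10 + 2 = 12, A[0][1] + B[1][0] = -2 + 8 = 6) = 6 (attained at k = 1)
  C[0][1] = min over k of (A[0][0] + B[0][1] = 10 + 2 = 12, A[0][1] + B[1][1] = -2 + 10 = 8) = 8 (attained at k = 1)
  C[1][0] = min over k of (A[1][0] + B[0][0] = -1 + 2 = 1, A[1][1] + B[1][0] = -4 + 8 = 4) = 1 (attained at k = 0)
  C[1][1] = min over k of (A[1][0] + B[0][1] = -1 + 2 = 1, A[1][1] + B[1][1] = -4 + 10 = 6) = 1 (attained at k = 0)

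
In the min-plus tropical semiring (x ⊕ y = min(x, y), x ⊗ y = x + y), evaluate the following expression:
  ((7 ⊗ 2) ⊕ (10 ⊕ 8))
((7 ⊗ 2) ⊕ (10 ⊕ 8)) = 8

Expand innermost to outermost. Recall ⊕ takes the minimum of its arguments and ⊗ takes their sum. Working out the expression ((7 ⊗ 2) ⊕ (10 ⊕ 8)) gives 8.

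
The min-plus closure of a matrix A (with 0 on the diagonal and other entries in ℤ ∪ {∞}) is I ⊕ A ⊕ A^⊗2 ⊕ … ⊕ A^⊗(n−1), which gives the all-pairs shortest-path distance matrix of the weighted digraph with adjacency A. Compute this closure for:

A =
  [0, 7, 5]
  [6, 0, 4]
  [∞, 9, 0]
Closure =
  [0, 7, 5]
  [6, 0, 4]
  [15, 9, 0]

This is the Floyd-Warshall all-pairs shortest-path computation. For each intermediate vertex k = 0, 1, …, 2, update dist[i][j] ← min(dist[i][j], dist[i][k] + dist[k][j]). The final matrix gives, for each (i, j), the minimum total weight of any directed path from i to j (possibly empty when i = j).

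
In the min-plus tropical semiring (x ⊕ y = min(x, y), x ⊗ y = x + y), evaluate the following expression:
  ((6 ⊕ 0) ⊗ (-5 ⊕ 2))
((6 ⊕ 0) ⊗ (-5 ⊕ 2)) = -5

Expand innermost to outermost. Recall ⊕ takes the minimum of its arguments and ⊗ takes their sum. Working out the expression ((6 ⊕ 0) ⊗ (-5 ⊕ 2)) gives -5.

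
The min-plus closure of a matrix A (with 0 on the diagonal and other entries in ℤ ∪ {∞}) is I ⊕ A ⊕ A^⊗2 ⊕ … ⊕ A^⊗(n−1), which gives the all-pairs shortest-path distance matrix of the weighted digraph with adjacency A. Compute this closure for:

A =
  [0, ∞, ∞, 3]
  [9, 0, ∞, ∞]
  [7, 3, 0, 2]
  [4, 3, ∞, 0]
Closure =
  [0, 6, ∞, 3]
  [9, 0, ∞, 12]
  [6, 3, 0, 2]
  [4, 3, ∞, 0]

This is the Floyd-Warshall all-pairs shortest-path computation. For each intermediate vertex k = 0, 1, …, 3, update dist[i][j] ← min(dist[i][j], dist[i][k] + dist[k][j]). The final matrix gives, for each (i, j), the minimum total weight of any directed path from i to j (possibly empty when i = j).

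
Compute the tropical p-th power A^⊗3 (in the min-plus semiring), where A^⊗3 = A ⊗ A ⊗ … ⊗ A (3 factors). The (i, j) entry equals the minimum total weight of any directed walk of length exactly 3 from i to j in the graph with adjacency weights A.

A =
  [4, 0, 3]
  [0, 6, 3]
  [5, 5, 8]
A^⊗3 =
  [4, 0, 3]
  [0, 4, 3]
  [5, 5, 8]

Each entry (A^⊗3)_ij equals the minimum over all length-3 walks i = v_0 → v_1 → … → v_3 = j of Σ_t A[v_t][v_{t+1}]. For example, for (i, j) = (0, 2) we minimise over 9 possible intermediate vertex sequences; the minimum is 3, attained along the walk 0 → 1 → 0 → 2.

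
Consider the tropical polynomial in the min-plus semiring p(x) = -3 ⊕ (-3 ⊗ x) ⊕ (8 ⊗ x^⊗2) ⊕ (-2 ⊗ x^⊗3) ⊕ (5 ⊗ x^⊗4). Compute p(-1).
p(-1) = -5

A tropical monomial a ⊗ x^⊗i evaluates to a + i · x. Evaluating each term at x = -1:
  Term 0 contributes -3 + 0 · -1 = -3
  Term 1 contributes -3 + 1 · -1 = -4
  Term 2 contributes 8 + 2 · -1 = 6
  Term 3 contributes -2 + 3 · -1 = -5
  Term 4 contributes 5 + 4 · -1 = 1
p(-1) = ⊕ of these = min[-3, -4, 6, -5, 1] = -5.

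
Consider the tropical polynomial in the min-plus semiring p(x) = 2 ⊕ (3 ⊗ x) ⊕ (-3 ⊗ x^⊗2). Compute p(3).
p(3) = 2

A tropical monomial a ⊗ x^⊗i evaluates to a + i · x. Evaluating each term at x = 3:
  Term 0 contributes 2 + 0 · 3 = 2
  Term 1 contributes 3 + 1 · 3 = 6
  Term 2 contributes -3 + 2 · 3 = 3
p(3) = ⊕ of these = min[2, 6, 3] = 2.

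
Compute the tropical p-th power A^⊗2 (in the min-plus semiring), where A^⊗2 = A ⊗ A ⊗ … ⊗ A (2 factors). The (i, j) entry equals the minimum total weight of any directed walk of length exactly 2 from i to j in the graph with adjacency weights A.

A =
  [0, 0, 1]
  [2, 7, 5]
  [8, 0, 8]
A^⊗2 =
  [0, 0, 1]
  [2, 2, 3]
  [2, 7, 5]

Each entry (A^⊗2)_ij equals the minimum over all length-2 walks i = v_0 → v_1 → … → v_2 = j of Σ_t A[v_t][v_{t+1}]. For example, for (i, j) = (0, 2) we minimise over 3 possible intermediate vertex sequences; the minimum is 1, attained along the walk 0 → 0 → 2.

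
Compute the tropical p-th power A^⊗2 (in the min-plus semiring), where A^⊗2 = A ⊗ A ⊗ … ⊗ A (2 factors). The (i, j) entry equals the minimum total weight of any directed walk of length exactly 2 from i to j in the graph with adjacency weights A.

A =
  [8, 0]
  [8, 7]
A^⊗2 =
  [8, 7]
  [15, 8]

Each entry (A^⊗2)_ij equals the minimum over all length-2 walks i = v_0 → v_1 → … → v_2 = j of Σ_t A[v_t][v_{t+1}]. For example, for (i, j) = (0, 1) we minimise over 2 possible intermediate vertex sequences; the minimum is 7, attained along the walk 0 → 1 → 1.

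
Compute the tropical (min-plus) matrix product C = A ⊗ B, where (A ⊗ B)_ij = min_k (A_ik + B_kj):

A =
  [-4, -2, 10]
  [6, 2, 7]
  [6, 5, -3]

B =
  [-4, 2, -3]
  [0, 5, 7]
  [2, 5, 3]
A ⊗ B =
  [-8, -2, -7]
  [2, 7, 3]
  [-1, 2, 0]

Apply the min-plus product entry-by-entry:
  C[0][0] = min over k of (A[0][0] + B[0][0] = -4 + -4 = -8, A[0][1] + B[1][0] = -2 + 0 = -2, A[0][2] + B[2][0] = 10 + 2 = 12) = -8 (attained at k = 0)
  C[0][1] = min over k of (A[0][0] + B[0][1] = -4 + 2 = -2, A[0][1] + B[1][1] = -2 + 5 = 3, A[0][2] + B[2][1] = 10 + 5 = 15) = -2 (attained at k = 0)
  C[0][2] = min over k of (A[0][0] + B[0][2] = -4 + -3 = -7, A[0][1] + B[1][2] = -2 + 7 = 5, A[0][2] + B[2][2] = 10 + 3 = 13) = -7 (attained at k = 0)
  C[1][0] = min over k of (A[1][0] + B[0][0] = 6 + -4 = 2, A[1][1] + B[1][0] = 2 + 0 = 2, A[1][2] + B[2][0] = 7 + 2 = 9) = 2 (attained at k = 0)
  C[1][1] = min over k of (A[1][0] + B[0][1] = 6 + 2 = 8, A[1][1] + B[1][1] = 2 + 5 = 7, A[1][2] + B[2][1] = 7 + 5 = 12) = 7 (attained at k = 1)
  C[1][2] = min over k of (A[1][0] + B[0][2] = 6 + -3 = 3, A[1][1] + B[1][2] = 2 + 7 = 9, A[1][2] + B[2][2] = 7 + 3 = 10) = 3 (attained at k = 0)
  C[2][0] = min over k of (A[2][0] + B[0][0] = 6 + -4 = 2, A[2][1] + B[1][0] = 5 + 0 = 5, A[2][2] + B[2][0] = -3 + 2 = -1) = -1 (attained at k = 2)
  C[2][1] = min over k of (A[2][0] + B[0][1] = 6 + 2 = 8, A[2][1] + B[1][1] = 5 + 5 = 10, A[2][2] + B[2][1] = -3 + 5 = 2) = 2 (attained at k = 2)
  C[2][2] = min over k of (A[2][0] + B[0][2] = 6 + -3 = 3, A[2][1] + B[1][2] = 5 + 7 = 12, A[2][2] + B[2][2] = -3 + 3 = 0) = 0 (attained at k = 2)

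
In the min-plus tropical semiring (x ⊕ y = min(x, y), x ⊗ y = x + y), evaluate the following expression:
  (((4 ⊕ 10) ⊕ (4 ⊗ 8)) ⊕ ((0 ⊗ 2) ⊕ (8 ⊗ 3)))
(((4 ⊕ 10) ⊕ (4 ⊗ 8)) ⊕ ((0 ⊗ 2) ⊕ (8 ⊗ 3))) = 2

Expand innermost to outermost. Recall ⊕ takes the minimum of its arguments and ⊗ takes their sum. Working out the expression (((4 ⊕ 10) ⊕ (4 ⊗ 8)) ⊕ ((0 ⊗ 2) ⊕ (8 ⊗ 3))) gives 2.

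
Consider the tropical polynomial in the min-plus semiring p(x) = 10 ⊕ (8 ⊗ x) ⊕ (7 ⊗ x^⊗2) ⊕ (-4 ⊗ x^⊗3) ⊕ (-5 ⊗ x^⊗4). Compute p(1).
p(1) = -1

A tropical monomial a ⊗ x^⊗i evaluates to a + i · x. Evaluating each term at x = 1:
  Term 0 contributes 10 + 0 · 1 = 10
  Term 1 contributes 8 + 1 · 1 = 9
  Term 2 contributes 7 + 2 · 1 = 9
  Term 3 contributes -4 + 3 · 1 = -1
  Term 4 contributes -5 + 4 · 1 = -1
p(1) = ⊕ of these = min[10, 9, 9, -1, -1] = -1.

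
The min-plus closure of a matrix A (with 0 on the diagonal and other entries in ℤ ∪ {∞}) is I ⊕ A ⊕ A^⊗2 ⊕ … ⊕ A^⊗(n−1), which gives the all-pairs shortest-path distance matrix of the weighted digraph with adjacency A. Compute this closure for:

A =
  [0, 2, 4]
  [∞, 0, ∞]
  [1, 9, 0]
Closure =
  [0, 2, 4]
  [∞, 0, ∞]
  [1, 3, 0]

This is the Floyd-Warshall all-pairs shortest-path computation. For each intermediate vertex k = 0, 1, …, 2, update dist[i][j] ← min(dist[i][j], dist[i][k] + dist[k][j]). The final matrix gives, for each (i, j), the minimum total weight of any directed path from i to j (possibly empty when i = j).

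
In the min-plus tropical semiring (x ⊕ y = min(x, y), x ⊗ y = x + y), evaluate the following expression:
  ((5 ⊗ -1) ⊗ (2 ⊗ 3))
((5 ⊗ -1) ⊗ (2 ⊗ 3)) = 9

Expand innermost to outermost. Recall ⊕ takes the minimum of its arguments and ⊗ takes their sum. Working out the expression ((5 ⊗ -1) ⊗ (2 ⊗ 3)) gives 9.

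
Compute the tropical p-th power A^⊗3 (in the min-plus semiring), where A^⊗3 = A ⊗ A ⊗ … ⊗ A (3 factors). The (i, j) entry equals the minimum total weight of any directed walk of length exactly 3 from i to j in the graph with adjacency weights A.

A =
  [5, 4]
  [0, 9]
A^⊗3 =
  [9, 8]
  [4, 9]

Each entry (A^⊗3)_ij equals the minimum over all length-3 walks i = v_0 → v_1 → … → v_3 = j of Σ_t A[v_t][v_{t+1}]. For example, for (i, j) = (0, 1) we minimise over 4 possible intermediate vertex sequences; the minimum is 8, attained along the walk 0 → 1 → 0 → 1.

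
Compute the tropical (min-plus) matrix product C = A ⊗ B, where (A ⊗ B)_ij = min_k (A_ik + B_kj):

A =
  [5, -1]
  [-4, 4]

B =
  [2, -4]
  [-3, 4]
A ⊗ B =
  [-4, 1]
  [-2, -8]

Apply the min-plus product entry-by-entry:
  C[0][0] = min over k of (A[0][0] + B[0][0] = 5 + 2 = 7, A[0][1] + B[1][0] = -1 + -3 = -4) = -4 (attained at k = 1)
  C[0][1] = min over k of (A[0][0] + B[0][1] = 5 + -4 = 1, A[0][1] + B[1][1] = -1 + 4 = 3) = 1 (attained at k = 0)
  C[1][0] = min over k of (A[1][0] + B[0][0] = -4 + 2 = -2, A[1][1] + B[1][0] = 4 + -3 = 1) = -2 (attained at k = 0)
  C[1][1] = min over k of (A[1][0] + B[0][1] = -4 + -4 = -8, A[1][1] + B[1][1] = 4 + 4 = 8) = -8 (attained at k = 0)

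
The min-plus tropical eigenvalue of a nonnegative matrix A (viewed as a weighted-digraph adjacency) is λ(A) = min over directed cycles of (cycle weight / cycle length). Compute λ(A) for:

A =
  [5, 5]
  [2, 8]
λ(A) = 7/2

Enumerate directed cycles and compute their means (weight / length). Sample:
  cycle 0 → 0: weight = 5, length = 1, mean = 5/1 ≈ 5.000
  cycle 1 → 1: weight = 8, length = 1, mean = 8/1 ≈ 8.000
  cycle 0 → 1 → 0: weight = 7, length = 2, mean = 7/2 ≈ 3.500
  cycle 1 → 0 → 1: weight = 7, length = 2, mean = 7/2 ≈ 3.500
Minimum mean = 3.500, attained e.g. along the cycle 0 → 1 → 0 with weight 7 and length 2. So λ(A) = 7/2 = 7/2.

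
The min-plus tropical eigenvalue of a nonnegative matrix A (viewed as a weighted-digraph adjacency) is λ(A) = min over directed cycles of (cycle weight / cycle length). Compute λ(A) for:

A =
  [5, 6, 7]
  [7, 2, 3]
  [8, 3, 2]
λ(A) = 2

Enumerate directed cycles and compute their means (weight / length). Sample:
  cycle 0 → 0: weight = 5, length = 1, mean = 5/1 ≈ 5.000
  cycle 1 → 1: weight = 2, length = 1, mean = 2/1 ≈ 2.000
  cycle 2 → 2: weight = 2, length = 1, mean = 2/1 ≈ 2.000
  cycle 0 → 1 → 0: weight = 13, length = 2, mean = 13/2 ≈ 6.500
  cycle 0 → 2 → 0: weight = 15, length = 2, mean = 15/2 ≈ 7.500
  cycle 1 → 0 → 1: weight = 13, length = 2, mean = 13/2 ≈ 6.500
Minimum mean = 2.000, attained e.g. along the cycle 1 → 1 with weight 2 and length 1. So λ(A) = 2/1 = 2.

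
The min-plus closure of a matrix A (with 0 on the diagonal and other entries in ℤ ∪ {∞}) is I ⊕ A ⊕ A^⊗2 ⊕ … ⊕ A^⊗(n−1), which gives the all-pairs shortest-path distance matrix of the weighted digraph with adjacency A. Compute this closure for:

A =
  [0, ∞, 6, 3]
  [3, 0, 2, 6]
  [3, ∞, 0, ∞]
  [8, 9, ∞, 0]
Closure =
  [0, 12, 6, 3]
  [3, 0, 2, 6]
  [3, 15, 0, 6]
  [8, 9, 11, 0]

This is the Floyd-Warshall all-pairs shortest-path computation. For each intermediate vertex k = 0, 1, …, 3, update dist[i][j] ← min(dist[i][j], dist[i][k] + dist[k][j]). The final matrix gives, for each (i, j), the minimum total weight of any directed path from i to j (possibly empty when i = j).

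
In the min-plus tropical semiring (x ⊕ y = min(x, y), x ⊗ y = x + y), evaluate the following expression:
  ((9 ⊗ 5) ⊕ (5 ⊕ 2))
((9 ⊗ 5) ⊕ (5 ⊕ 2)) = 2

Expand innermost to outermost. Recall ⊕ takes the minimum of its arguments and ⊗ takes their sum. Working out the expression ((9 ⊗ 5) ⊕ (5 ⊕ 2)) gives 2.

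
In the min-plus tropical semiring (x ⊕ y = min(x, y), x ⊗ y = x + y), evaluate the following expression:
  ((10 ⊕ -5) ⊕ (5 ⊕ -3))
((10 ⊕ -5) ⊕ (5 ⊕ -3)) = -5

Expand innermost to outermost. Recall ⊕ takes the minimum of its arguments and ⊗ takes their sum. Working out the expression ((10 ⊕ -5) ⊕ (5 ⊕ -3)) gives -5.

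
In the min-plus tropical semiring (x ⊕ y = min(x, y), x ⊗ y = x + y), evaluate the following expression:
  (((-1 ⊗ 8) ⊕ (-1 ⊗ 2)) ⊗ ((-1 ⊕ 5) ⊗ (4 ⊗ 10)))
(((-1 ⊗ 8) ⊕ (-1 ⊗ 2)) ⊗ ((-1 ⊕ 5) ⊗ (4 ⊗ 10))) = 14

Expand innermost to outermost. Recall ⊕ takes the minimum of its arguments and ⊗ takes their sum. Working out the expression (((-1 ⊗ 8) ⊕ (-1 ⊗ 2)) ⊗ ((-1 ⊕ 5) ⊗ (4 ⊗ 10))) gives 14.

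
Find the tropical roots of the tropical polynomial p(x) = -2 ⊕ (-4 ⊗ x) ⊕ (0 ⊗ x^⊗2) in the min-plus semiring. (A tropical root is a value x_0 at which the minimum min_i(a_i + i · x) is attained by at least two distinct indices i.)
Roots: {-4, 2}

Each tropical root is a break point of the lower envelope of the lines y = a_i + i · x (there are 3 lines, with slopes 0, 1, ..., 2). Only the lines that attain the minimum somewhere contribute to roots; other lines are dominated. Here the surviving (envelope) indices are i = 2, i = 1, i = 0.
Intersections between consecutive envelope lines give the roots: for adjacent envelope indices i < j the intersection is x = (a_i − a_j) / (j − i). Reading off the sorted break points: {-4, 2}.
Verification: at each break x_0, at least two indices attain the minimum of min_i(a_i + i · x_0).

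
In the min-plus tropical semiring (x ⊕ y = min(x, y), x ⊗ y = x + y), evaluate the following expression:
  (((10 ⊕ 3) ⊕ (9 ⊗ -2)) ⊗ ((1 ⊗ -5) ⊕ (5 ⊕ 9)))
(((10 ⊕ 3) ⊕ (9 ⊗ -2)) ⊗ ((1 ⊗ -5) ⊕ (5 ⊕ 9))) = -1

Expand innermost to outermost. Recall ⊕ takes the minimum of its arguments and ⊗ takes their sum. Working out the expression (((10 ⊕ 3) ⊕ (9 ⊗ -2)) ⊗ ((1 ⊗ -5) ⊕ (5 ⊕ 9))) gives -1.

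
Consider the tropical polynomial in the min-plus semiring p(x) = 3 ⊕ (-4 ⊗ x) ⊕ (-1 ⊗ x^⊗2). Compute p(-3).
p(-3) = -7

A tropical monomial a ⊗ x^⊗i evaluates to a + i · x. Evaluating each term at x = -3:
  Term 0 contributes 3 + 0 · -3 = 3
  Term 1 contributes -4 + 1 · -3 = -7
  Term 2 contributes -1 + 2 · -3 = -7
p(-3) = ⊕ of these = min[3, -7, -7] = -7.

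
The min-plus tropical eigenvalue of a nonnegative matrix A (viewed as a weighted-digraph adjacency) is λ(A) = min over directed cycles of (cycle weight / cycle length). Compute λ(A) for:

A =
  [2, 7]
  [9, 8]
λ(A) = 2

Enumerate directed cycles and compute their means (weight / length). Sample:
  cycle 0 → 0: weight = 2, length = 1, mean = 2/1 ≈ 2.000
  cycle 1 → 1: weight = 8, length = 1, mean = 8/1 ≈ 8.000
  cycle 0 → 1 → 0: weight = 16, length = 2, mean = 16/2 ≈ 8.000
  cycle 1 → 0 → 1: weight = 16, length = 2, mean = 16/2 ≈ 8.000
Minimum mean = 2.000, attained e.g. along the cycle 0 → 0 with weight 2 and length 1. So λ(A) = 2/1 = 2.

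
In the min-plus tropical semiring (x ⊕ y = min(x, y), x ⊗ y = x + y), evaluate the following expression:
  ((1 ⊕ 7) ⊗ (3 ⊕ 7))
((1 ⊕ 7) ⊗ (3 ⊕ 7)) = 4

Expand innermost to outermost. Recall ⊕ takes the minimum of its arguments and ⊗ takes their sum. Working out the expression ((1 ⊕ 7) ⊗ (3 ⊕ 7)) gives 4.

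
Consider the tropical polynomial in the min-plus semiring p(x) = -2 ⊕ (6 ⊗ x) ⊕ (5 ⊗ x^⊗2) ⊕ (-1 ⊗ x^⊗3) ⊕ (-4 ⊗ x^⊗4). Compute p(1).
p(1) = -2

A tropical monomial a ⊗ x^⊗i evaluates to a + i · x. Evaluating each term at x = 1:
  Term 0 contributes -2 + 0 · 1 = -2
  Term 1 contributes 6 + 1 · 1 = 7
  Term 2 contributes 5 + 2 · 1 = 7
  Term 3 contributes -1 + 3 · 1 = 2
  Term 4 contributes -4 + 4 · 1 = 0
p(1) = ⊕ of these = min[-2, 7, 7, 2, 0] = -2.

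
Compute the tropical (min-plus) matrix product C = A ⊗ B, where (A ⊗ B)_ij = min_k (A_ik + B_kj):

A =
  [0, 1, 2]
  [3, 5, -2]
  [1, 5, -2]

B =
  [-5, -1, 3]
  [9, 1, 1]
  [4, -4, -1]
A ⊗ B =
  [-5, -2, 1]
  [-2, -6, -3]
  [-4, -6, -3]

Apply the min-plus product entry-by-entry:
  C[0][0] = min over k of (A[0][0] + B[0][0] = 0 + -5 = -5, A[0][1] + B[1][0] = 1 + 9 = 10, A[0][2] + B[2][0] = 2 + 4 = 6) = -5 (attained at k = 0)
  C[0][1] = min over k of (A[0][0] + B[0][1] = 0 + -1 = -1, A[0][1] + B[1][1] = 1 + 1 = 2, A[0][2] + B[2][1] = 2 + -4 = -2) = -2 (attained at k = 2)
  C[0][2] = min over k of (A[0][0] + B[0][2] = 0 + 3 = 3, A[0][1] + B[1][2] = 1 + 1 = 2, A[0][2] + B[2][2] = 2 + -1 = 1) = 1 (attained at k = 2)
  C[1][0] = min over k of (A[1][0] + B[0][0] = 3 + -5 = -2, A[1][1] + B[1][0] = 5 + 9 = 14, A[1][2] + B[2][0] = -2 + 4 = 2) = -2 (attained at k = 0)
  C[1][1] = min over k of (A[1][0] + B[0][1] = 3 + -1 = 2, A[1][1] + B[1][1] = 5 + 1 = 6, A[1][2] + B[2][1] = -2 + -4 = -6) = -6 (attained at k = 2)
  C[1][2] = min over k of (A[1][0] + B[0][2] = 3 + 3 = 6, A[1][1] + B[1][2] = 5 + 1 = 6, A[1][2] + B[2][2] = -2 + -1 = -3) = -3 (attained at k = 2)
  C[2][0] = min over k of (A[2][0] + B[0][0] = 1 + -5 = -4, A[2][1] + B[1][0] = 5 + 9 = 14, A[2][2] + B[2][0] = -2 + 4 = 2) = -4 (attained at k = 0)
  C[2][1] = min over k of (A[2][0] + B[0][1] = 1 + -1 = 0, A[2][1] + B[1][1] = 5 + 1 = 6, A[2][2] + B[2][1] = -2 + -4 = -6) = -6 (attained at k = 2)
  C[2][2] = min over k of (A[2][0] + B[0][2] = 1 + 3 = 4, A[2][1] + B[1][2] = 5 + 1 = 6, A[2][2] + B[2][2] = -2 + -1 = -3) = -3 (attained at k = 2)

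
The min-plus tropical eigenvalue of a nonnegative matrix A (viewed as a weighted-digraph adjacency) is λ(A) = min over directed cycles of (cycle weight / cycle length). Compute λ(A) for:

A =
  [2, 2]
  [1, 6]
λ(A) = 3/2

Enumerate directed cycles and compute their means (weight / length). Sample:
  cycle 0 → 0: weight = 2, length = 1, mean = 2/1 ≈ 2.000
  cycle 1 → 1: weight = 6, length = 1, mean = 6/1 ≈ 6.000
  cycle 0 → 1 → 0: weight = 3, length = 2, mean = 3/2 ≈ 1.500
  cycle 1 → 0 → 1: weight = 3, length = 2, mean = 3/2 ≈ 1.500
Minimum mean = 1.500, attained e.g. along the cycle 0 → 1 → 0 with weight 3 and length 2. So λ(A) = 3/2 = 3/2.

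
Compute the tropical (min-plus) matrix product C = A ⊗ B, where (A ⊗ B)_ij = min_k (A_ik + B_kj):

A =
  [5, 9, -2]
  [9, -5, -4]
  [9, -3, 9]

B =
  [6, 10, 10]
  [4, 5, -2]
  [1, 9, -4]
A ⊗ B =
  [-1, 7, -6]
  [-3, 0, -8]
  [1, 2, -5]

Apply the min-plus product entry-by-entry:
  C[0][0] = min over k of (A[0][0] + B[0][0] = 5 + 6 = 11, A[0][1] + B[1][0] = 9 + 4 = 13, A[0][2] + B[2][0] = -2 + 1 = -1) = -1 (attained at k = 2)
  C[0][1] = min over k of (A[0][0] + B[0][1] = 5 + 10 = 15, A[0][1] + B[1][1] = 9 + 5 = 14, A[0][2] + B[2][1] = -2 + 9 = 7) = 7 (attained at k = 2)
  C[0][2] = min over k of (A[0][0] + B[0][2] = 5 + 10 = 15, A[0][1] + B[1][2] = 9 + -2 = 7, A[0][2] + B[2][2] = -2 + -4 = -6) = -6 (attained at k = 2)
  C[1][0] = min over k of (A[1][0] + B[0][0] = 9 + 6 = 15, A[1][1] + B[1][0] = -5 + 4 = -1, A[1][2] + B[2][0] = -4 + 1 = -3) = -3 (attained at k = 2)
  C[1][1] = min over k of (A[1][0] + B[0][1] = 9 + 10 = 19, A[1][1] + B[1][1] = -5 + 5 = 0, A[1][2] + B[2][1] = -4 + 9 = 5) = 0 (attained at k = 1)
  C[1][2] = min over k of (A[1][0] + B[0][2] = 9 + 10 = 19, A[1][1] + B[1][2] = -5 + -2 = -7, A[1][2] + B[2][2] = -4 + -4 = -8) = -8 (attained at k = 2)
  C[2][0] = min over k of (A[2][0] + B[0][0] = 9 + 6 = 15, A[2][1] + B[1][0] = -3 + 4 = 1, A[2][2] + B[2][0] = 9 + 1 = 10) = 1 (attained at k = 1)
  C[2][1] = min over k of (A[2][0] + B[0][1] = 9 + 10 = 19, A[2][1] + B[1][1] = -3 + 5 = 2, A[2][2] + B[2][1] = 9 + 9 = 18) = 2 (attained at k = 1)
  C[2][2] = min over k of (A[2][0] + B[0][2] = 9 + 10 = 19, A[2][1] + B[1][2] = -3 + -2 = -5, A[2][2] + B[2][2] = 9 + -4 = 5) = -5 (attained at k = 1)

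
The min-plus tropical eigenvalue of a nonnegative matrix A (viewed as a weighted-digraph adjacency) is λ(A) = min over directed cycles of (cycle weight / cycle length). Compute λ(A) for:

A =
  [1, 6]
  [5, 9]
λ(A) = 1

Enumerate directed cycles and compute their means (weight / length). Sample:
  cycle 0 → 0: weight = 1, length = 1, mean = 1/1 ≈ 1.000
  cycle 1 → 1: weight = 9, length = 1, mean = 9/1 ≈ 9.000
  cycle 0 → 1 → 0: weight = 11, length = 2, mean = 11/2 ≈ 5.500
  cycle 1 → 0 → 1: weight = 11, length = 2, mean = 11/2 ≈ 5.500
Minimum mean = 1.000, attained e.g. along the cycle 0 → 0 with weight 1 and length 1. So λ(A) = 1/1 = 1.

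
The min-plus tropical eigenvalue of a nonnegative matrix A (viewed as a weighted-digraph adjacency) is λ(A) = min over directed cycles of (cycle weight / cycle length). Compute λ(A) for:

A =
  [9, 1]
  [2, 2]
λ(A) = 3/2

Enumerate directed cycles and compute their means (weight / length). Sample:
  cycle 0 → 0: weight = 9, length = 1, mean = 9/1 ≈ 9.000
  cycle 1 → 1: weight = 2, length = 1, mean = 2/1 ≈ 2.000
  cycle 0 → 1 → 0: weight = 3, length = 2, mean = 3/2 ≈ 1.500
  cycle 1 → 0 → 1: weight = 3, length = 2, mean = 3/2 ≈ 1.500
Minimum mean = 1.500, attained e.g. along the cycle 0 → 1 → 0 with weight 3 and length 2. So λ(A) = 3/2 = 3/2.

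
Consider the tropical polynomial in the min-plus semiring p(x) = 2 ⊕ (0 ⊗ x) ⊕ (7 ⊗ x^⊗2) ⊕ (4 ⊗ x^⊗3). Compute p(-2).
p(-2) = -2

A tropical monomial a ⊗ x^⊗i evaluates to a + i · x. Evaluating each term at x = -2:
  Term 0 contributes 2 + 0 · -2 = 2
  Term 1 contributes 0 + 1 · -2 = -2
  Term 2 contributes 7 + 2 · -2 = 3
  Term 3 contributes 4 + 3 · -2 = -2
p(-2) = ⊕ of these = min[2, -2, 3, -2] = -2.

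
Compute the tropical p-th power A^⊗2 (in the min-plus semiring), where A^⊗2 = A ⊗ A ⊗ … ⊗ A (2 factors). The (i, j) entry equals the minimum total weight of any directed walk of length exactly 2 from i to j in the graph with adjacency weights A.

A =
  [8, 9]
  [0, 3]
A^⊗2 =
  [9, 12]
  [3, 6]

Each entry (A^⊗2)_ij equals the minimum over all length-2 walks i = v_0 → v_1 → … → v_2 = j of Σ_t A[v_t][v_{t+1}]. For example, for (i, j) = (0, 1) we minimise over 2 possible intermediate vertex sequences; the minimum is 12, attained along the walk 0 → 1 → 1.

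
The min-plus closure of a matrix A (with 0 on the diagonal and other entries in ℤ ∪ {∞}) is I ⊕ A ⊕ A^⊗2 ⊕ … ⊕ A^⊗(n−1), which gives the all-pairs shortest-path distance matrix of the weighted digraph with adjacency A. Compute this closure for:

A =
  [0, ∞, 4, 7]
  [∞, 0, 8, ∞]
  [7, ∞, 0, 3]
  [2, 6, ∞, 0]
Closure =
  [0, 13, 4, 7]
  [13, 0, 8, 11]
  [5, 9, 0, 3]
  [2, 6, 6, 0]

This is the Floyd-Warshall all-pairs shortest-path computation. For each intermediate vertex k = 0, 1, …, 3, update dist[i][j] ← min(dist[i][j], dist[i][k] + dist[k][j]). The final matrix gives, for each (i, j), the minimum total weight of any directed path from i to j (possibly empty when i = j).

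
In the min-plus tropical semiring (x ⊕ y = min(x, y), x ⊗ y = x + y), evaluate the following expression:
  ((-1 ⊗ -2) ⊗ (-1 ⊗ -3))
((-1 ⊗ -2) ⊗ (-1 ⊗ -3)) = -7

Expand innermost to outermost. Recall ⊕ takes the minimum of its arguments and ⊗ takes their sum. Working out the expression ((-1 ⊗ -2) ⊗ (-1 ⊗ -3)) gives -7.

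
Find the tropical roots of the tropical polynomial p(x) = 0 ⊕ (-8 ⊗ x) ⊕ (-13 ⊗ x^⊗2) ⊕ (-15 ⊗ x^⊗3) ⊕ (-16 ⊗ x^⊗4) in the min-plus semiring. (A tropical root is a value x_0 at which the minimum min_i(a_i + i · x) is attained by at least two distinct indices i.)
Roots: {1, 2, 5, 8}

Each tropical root is a break point of the lower envelope of the lines y = a_i + i · x (there are 5 lines, with slopes 0, 1, ..., 4). Only the lines that attain the minimum somewhere contribute to roots; other lines are dominated. Here the surviving (envelope) indices are i = 4, i = 3, i = 2, i = 1, i = 0.
Intersections between consecutive envelope lines give the roots: for adjacent envelope indices i < j the intersection is x = (a_i − a_j) / (j − i). Reading off the sorted break points: {1, 2, 5, 8}.
Verification: at each break x_0, at least two indices attain the minimum of min_i(a_i + i · x_0).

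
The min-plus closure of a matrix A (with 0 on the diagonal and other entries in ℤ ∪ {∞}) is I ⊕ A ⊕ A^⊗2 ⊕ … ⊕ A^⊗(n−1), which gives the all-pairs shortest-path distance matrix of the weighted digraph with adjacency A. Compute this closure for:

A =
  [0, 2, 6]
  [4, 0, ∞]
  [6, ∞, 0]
Closure =
  [0, 2, 6]
  [4, 0, 10]
  [6, 8, 0]

This is the Floyd-Warshall all-pairs shortest-path computation. For each intermediate vertex k = 0, 1, …, 2, update dist[i][j] ← min(dist[i][j], dist[i][k] + dist[k][j]). The final matrix gives, for each (i, j), the minimum total weight of any directed path from i to j (possibly empty when i = j).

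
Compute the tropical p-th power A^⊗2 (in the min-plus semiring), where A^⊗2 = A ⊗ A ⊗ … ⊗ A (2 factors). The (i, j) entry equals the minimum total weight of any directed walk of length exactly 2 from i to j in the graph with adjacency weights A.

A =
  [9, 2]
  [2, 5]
A^⊗2 =
  [4, 7]
  [7, 4]

Each entry (A^⊗2)_ij equals the minimum over all length-2 walks i = v_0 → v_1 → … → v_2 = j of Σ_t A[v_t][v_{t+1}]. For example, for (i, j) = (0, 1) we minimise over 2 possible intermediate vertex sequences; the minimum is 7, attained along the walk 0 → 1 → 1.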